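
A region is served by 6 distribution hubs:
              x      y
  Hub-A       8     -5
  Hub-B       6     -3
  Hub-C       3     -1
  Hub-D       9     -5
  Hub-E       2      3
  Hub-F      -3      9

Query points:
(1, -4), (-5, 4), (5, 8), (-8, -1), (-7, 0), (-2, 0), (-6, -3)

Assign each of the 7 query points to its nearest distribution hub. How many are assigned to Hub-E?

(1, -4) — d² to each: Hub-A:50, Hub-B:26, Hub-C:13, Hub-D:65, Hub-E:50, Hub-F:185 → nearest is Hub-C
(-5, 4) — d² to each: Hub-A:250, Hub-B:170, Hub-C:89, Hub-D:277, Hub-E:50, Hub-F:29 → nearest is Hub-F
(5, 8) — d² to each: Hub-A:178, Hub-B:122, Hub-C:85, Hub-D:185, Hub-E:34, Hub-F:65 → nearest is Hub-E
(-8, -1) — d² to each: Hub-A:272, Hub-B:200, Hub-C:121, Hub-D:305, Hub-E:116, Hub-F:125 → nearest is Hub-E
(-7, 0) — d² to each: Hub-A:250, Hub-B:178, Hub-C:101, Hub-D:281, Hub-E:90, Hub-F:97 → nearest is Hub-E
(-2, 0) — d² to each: Hub-A:125, Hub-B:73, Hub-C:26, Hub-D:146, Hub-E:25, Hub-F:82 → nearest is Hub-E
(-6, -3) — d² to each: Hub-A:200, Hub-B:144, Hub-C:85, Hub-D:229, Hub-E:100, Hub-F:153 → nearest is Hub-C
4 of the 7 points have Hub-E as nearest.

4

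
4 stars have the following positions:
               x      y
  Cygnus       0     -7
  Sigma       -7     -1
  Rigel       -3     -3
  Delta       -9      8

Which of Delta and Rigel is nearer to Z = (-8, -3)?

Rigel

Compare squared distances:
d²(Z, Delta) = (-8−(-9))² + (-3−8)² = 1 + 121 = 122
d²(Z, Rigel) = (-8−(-3))² + (-3−(-3))² = 25 + 0 = 25
122 > 25, so Rigel is closer.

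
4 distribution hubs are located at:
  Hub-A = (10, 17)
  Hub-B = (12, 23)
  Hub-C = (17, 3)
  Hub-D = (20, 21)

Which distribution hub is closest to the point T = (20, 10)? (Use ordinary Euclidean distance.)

Hub-C

Since √ is increasing, it suffices to compare squared distances:
d²(T, Hub-A) = (20−10)² + (10−17)² = 100 + 49 = 149
d²(T, Hub-B) = (20−12)² + (10−23)² = 64 + 169 = 233
d²(T, Hub-C) = (20−17)² + (10−3)² = 9 + 49 = 58
d²(T, Hub-D) = (20−20)² + (10−21)² = 0 + 121 = 121
Minimum is at Hub-C.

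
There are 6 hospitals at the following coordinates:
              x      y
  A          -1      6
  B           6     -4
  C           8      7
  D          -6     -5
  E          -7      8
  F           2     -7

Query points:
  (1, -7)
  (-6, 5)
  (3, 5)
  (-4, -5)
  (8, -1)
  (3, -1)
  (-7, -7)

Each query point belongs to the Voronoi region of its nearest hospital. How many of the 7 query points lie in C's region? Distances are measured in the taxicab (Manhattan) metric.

0

(1, -7) — d to each: A:15, B:8, C:21, D:9, E:23, F:1 → nearest is F
(-6, 5) — d to each: A:6, B:21, C:16, D:10, E:4, F:20 → nearest is E
(3, 5) — d to each: A:5, B:12, C:7, D:19, E:13, F:13 → nearest is A
(-4, -5) — d to each: A:14, B:11, C:24, D:2, E:16, F:8 → nearest is D
(8, -1) — d to each: A:16, B:5, C:8, D:18, E:24, F:12 → nearest is B
(3, -1) — d to each: A:11, B:6, C:13, D:13, E:19, F:7 → nearest is B
(-7, -7) — d to each: A:19, B:16, C:29, D:3, E:15, F:9 → nearest is D
0 of the 7 points have C as nearest.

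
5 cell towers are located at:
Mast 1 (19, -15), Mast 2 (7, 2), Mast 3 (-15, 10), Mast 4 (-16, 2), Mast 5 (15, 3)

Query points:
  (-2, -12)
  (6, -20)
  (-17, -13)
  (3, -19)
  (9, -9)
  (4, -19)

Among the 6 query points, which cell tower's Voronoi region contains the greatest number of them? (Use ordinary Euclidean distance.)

Mast 1

(-2, -12) — d² to each: Mast 1:450, Mast 2:277, Mast 3:653, Mast 4:392, Mast 5:514 → nearest is Mast 2
(6, -20) — d² to each: Mast 1:194, Mast 2:485, Mast 3:1341, Mast 4:968, Mast 5:610 → nearest is Mast 1
(-17, -13) — d² to each: Mast 1:1300, Mast 2:801, Mast 3:533, Mast 4:226, Mast 5:1280 → nearest is Mast 4
(3, -19) — d² to each: Mast 1:272, Mast 2:457, Mast 3:1165, Mast 4:802, Mast 5:628 → nearest is Mast 1
(9, -9) — d² to each: Mast 1:136, Mast 2:125, Mast 3:937, Mast 4:746, Mast 5:180 → nearest is Mast 2
(4, -19) — d² to each: Mast 1:241, Mast 2:450, Mast 3:1202, Mast 4:841, Mast 5:605 → nearest is Mast 1
Tally — Mast 1:3, Mast 2:2, Mast 4:1. Mast 1 captures the most (3).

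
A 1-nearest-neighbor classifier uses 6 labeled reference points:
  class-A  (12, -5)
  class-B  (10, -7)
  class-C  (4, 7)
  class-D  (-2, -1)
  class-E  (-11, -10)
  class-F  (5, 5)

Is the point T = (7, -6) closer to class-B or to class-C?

Compare squared distances:
d²(T, class-B) = (7−10)² + (-6−(-7))² = 9 + 1 = 10
d²(T, class-C) = (7−4)² + (-6−7)² = 9 + 169 = 178
10 < 178, so class-B is closer.

class-B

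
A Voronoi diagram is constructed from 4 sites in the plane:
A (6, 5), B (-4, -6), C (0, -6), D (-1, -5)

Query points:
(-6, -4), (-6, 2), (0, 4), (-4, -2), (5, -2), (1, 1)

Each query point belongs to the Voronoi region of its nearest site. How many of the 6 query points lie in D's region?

(-6, -4) — d² to each: A:225, B:8, C:40, D:26 → nearest is B
(-6, 2) — d² to each: A:153, B:68, C:100, D:74 → nearest is B
(0, 4) — d² to each: A:37, B:116, C:100, D:82 → nearest is A
(-4, -2) — d² to each: A:149, B:16, C:32, D:18 → nearest is B
(5, -2) — d² to each: A:50, B:97, C:41, D:45 → nearest is C
(1, 1) — d² to each: A:41, B:74, C:50, D:40 → nearest is D
1 of the 6 points has D as nearest.

1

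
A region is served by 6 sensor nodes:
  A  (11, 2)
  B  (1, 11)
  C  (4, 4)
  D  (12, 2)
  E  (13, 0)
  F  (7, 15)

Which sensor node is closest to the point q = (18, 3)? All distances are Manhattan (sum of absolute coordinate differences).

d(q,A) = |18−11| + |3−2| = 7 + 1 = 8
d(q,B) = |18−1| + |3−11| = 17 + 8 = 25
d(q,C) = |18−4| + |3−4| = 14 + 1 = 15
d(q,D) = |18−12| + |3−2| = 6 + 1 = 7
d(q,E) = |18−13| + |3−0| = 5 + 3 = 8
d(q,F) = |18−7| + |3−15| = 11 + 12 = 23
The smallest is to D, so q lies in the Voronoi region of D.

D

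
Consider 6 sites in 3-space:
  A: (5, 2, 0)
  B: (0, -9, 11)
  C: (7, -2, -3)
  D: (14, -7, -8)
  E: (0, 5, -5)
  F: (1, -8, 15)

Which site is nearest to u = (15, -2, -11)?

Since √ is increasing, it suffices to compare squared distances:
|uA|² = (15−5)² + (-2−2)² + (-11−0)² = 100 + 16 + 121 = 237
|uB|² = (15−0)² + (-2−(-9))² + (-11−11)² = 225 + 49 + 484 = 758
|uC|² = (15−7)² + (-2−(-2))² + (-11−(-3))² = 64 + 0 + 64 = 128
|uD|² = (15−14)² + (-2−(-7))² + (-11−(-8))² = 1 + 25 + 9 = 35
|uE|² = (15−0)² + (-2−5)² + (-11−(-5))² = 225 + 49 + 36 = 310
|uF|² = (15−1)² + (-2−(-8))² + (-11−15)² = 196 + 36 + 676 = 908
The smallest is to D, so u lies in the Voronoi region of D.

D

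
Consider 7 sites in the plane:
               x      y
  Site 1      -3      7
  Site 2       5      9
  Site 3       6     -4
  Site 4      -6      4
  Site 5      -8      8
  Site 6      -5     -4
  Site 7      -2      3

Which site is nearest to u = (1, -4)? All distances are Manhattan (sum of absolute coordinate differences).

Site 3

d(u, Site 1) = |1−(-3)| + |-4−7| = 4 + 11 = 15
d(u, Site 2) = |1−5| + |-4−9| = 4 + 13 = 17
d(u, Site 3) = |1−6| + |-4−(-4)| = 5 + 0 = 5
d(u, Site 4) = |1−(-6)| + |-4−4| = 7 + 8 = 15
d(u, Site 5) = |1−(-8)| + |-4−8| = 9 + 12 = 21
d(u, Site 6) = |1−(-5)| + |-4−(-4)| = 6 + 0 = 6
d(u, Site 7) = |1−(-2)| + |-4−3| = 3 + 7 = 10
The smallest is to Site 3, so u lies in the Voronoi region of Site 3.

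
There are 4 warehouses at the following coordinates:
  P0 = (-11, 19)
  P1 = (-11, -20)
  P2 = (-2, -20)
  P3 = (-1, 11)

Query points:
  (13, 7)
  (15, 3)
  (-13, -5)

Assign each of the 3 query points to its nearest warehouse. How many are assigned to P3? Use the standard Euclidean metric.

2

(13, 7) — d² to each: P0:720, P1:1305, P2:954, P3:212 → nearest is P3
(15, 3) — d² to each: P0:932, P1:1205, P2:818, P3:320 → nearest is P3
(-13, -5) — d² to each: P0:580, P1:229, P2:346, P3:400 → nearest is P1
2 of the 3 points have P3 as nearest.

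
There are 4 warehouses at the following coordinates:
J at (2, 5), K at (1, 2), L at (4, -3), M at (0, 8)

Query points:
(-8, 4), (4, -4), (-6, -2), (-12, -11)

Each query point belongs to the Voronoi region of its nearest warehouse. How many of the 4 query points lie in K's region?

1

(-8, 4) — d² to each: J:101, K:85, L:193, M:80 → nearest is M
(4, -4) — d² to each: J:85, K:45, L:1, M:160 → nearest is L
(-6, -2) — d² to each: J:113, K:65, L:101, M:136 → nearest is K
(-12, -11) — d² to each: J:452, K:338, L:320, M:505 → nearest is L
1 of the 4 points has K as nearest.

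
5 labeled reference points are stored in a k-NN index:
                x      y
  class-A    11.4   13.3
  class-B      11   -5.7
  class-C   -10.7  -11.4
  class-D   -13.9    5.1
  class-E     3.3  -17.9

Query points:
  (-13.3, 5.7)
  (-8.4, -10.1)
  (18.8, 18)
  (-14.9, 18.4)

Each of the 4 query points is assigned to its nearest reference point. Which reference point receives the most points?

class-D

(-13.3, 5.7) — d² to each: class-A:667.85, class-B:720.45, class-C:299.17, class-D:0.72, class-E:832.52 → nearest is class-D
(-8.4, -10.1) — d² to each: class-A:939.6, class-B:395.72, class-C:6.98, class-D:261.29, class-E:197.73 → nearest is class-C
(18.8, 18) — d² to each: class-A:76.85, class-B:622.53, class-C:1734.61, class-D:1235.7, class-E:1529.06 → nearest is class-A
(-14.9, 18.4) — d² to each: class-A:717.7, class-B:1251.62, class-C:905.68, class-D:177.89, class-E:1648.93 → nearest is class-D
Tally — class-A:1, class-C:1, class-D:2. class-D captures the most (2).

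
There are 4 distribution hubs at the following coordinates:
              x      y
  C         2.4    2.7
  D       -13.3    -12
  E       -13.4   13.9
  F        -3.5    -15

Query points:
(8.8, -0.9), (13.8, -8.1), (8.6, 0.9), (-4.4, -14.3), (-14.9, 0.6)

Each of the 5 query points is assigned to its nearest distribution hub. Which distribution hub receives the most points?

C

(8.8, -0.9) — d² to each: C:53.92, D:611.62, E:711.88, F:350.1 → nearest is C
(13.8, -8.1) — d² to each: C:246.6, D:749.62, E:1223.84, F:346.9 → nearest is C
(8.6, 0.9) — d² to each: C:41.68, D:646.02, E:653, F:399.22 → nearest is C
(-4.4, -14.3) — d² to each: C:335.24, D:84.5, E:876.24, F:1.3 → nearest is F
(-14.9, 0.6) — d² to each: C:303.7, D:161.32, E:179.14, F:373.32 → nearest is D
Tally — C:3, D:1, F:1. C captures the most (3).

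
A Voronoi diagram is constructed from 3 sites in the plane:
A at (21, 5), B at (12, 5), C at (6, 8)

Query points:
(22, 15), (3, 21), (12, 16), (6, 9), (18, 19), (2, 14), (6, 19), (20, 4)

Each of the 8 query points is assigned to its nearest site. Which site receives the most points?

(22, 15) — d² to each: A:101, B:200, C:305 → nearest is A
(3, 21) — d² to each: A:580, B:337, C:178 → nearest is C
(12, 16) — d² to each: A:202, B:121, C:100 → nearest is C
(6, 9) — d² to each: A:241, B:52, C:1 → nearest is C
(18, 19) — d² to each: A:205, B:232, C:265 → nearest is A
(2, 14) — d² to each: A:442, B:181, C:52 → nearest is C
(6, 19) — d² to each: A:421, B:232, C:121 → nearest is C
(20, 4) — d² to each: A:2, B:65, C:212 → nearest is A
Tally — A:3, C:5. C captures the most (5).

C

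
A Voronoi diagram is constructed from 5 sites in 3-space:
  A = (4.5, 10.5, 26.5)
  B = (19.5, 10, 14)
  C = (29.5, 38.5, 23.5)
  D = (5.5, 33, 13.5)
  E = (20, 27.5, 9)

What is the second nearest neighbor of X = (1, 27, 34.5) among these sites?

D

Since √ is increasing, it suffices to compare squared distances:
|XA|² = (1−4.5)² + (27−10.5)² + (34.5−26.5)² = 12.25 + 272.25 + 64 = 348.5
|XB|² = (1−19.5)² + (27−10)² + (34.5−14)² = 342.25 + 289 + 420.25 = 1051.5
|XC|² = (1−29.5)² + (27−38.5)² + (34.5−23.5)² = 812.25 + 132.25 + 121 = 1065.5
|XD|² = (1−5.5)² + (27−33)² + (34.5−13.5)² = 20.25 + 36 + 441 = 497.25
|XE|² = (1−20)² + (27−27.5)² + (34.5−9)² = 361 + 0.25 + 650.25 = 1011.5
Sorted ascending: A, D, E, … — the second-nearest is D.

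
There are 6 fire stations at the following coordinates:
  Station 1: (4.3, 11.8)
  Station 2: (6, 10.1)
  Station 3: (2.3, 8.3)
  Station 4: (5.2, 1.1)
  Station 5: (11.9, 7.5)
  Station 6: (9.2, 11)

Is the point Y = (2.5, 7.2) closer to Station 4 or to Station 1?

Station 1

Compare squared distances:
d²(Y, Station 4) = (2.5−5.2)² + (7.2−1.1)² = 7.29 + 37.21 = 44.5
d²(Y, Station 1) = (2.5−4.3)² + (7.2−11.8)² = 3.24 + 21.16 = 24.4
44.5 > 24.4, so Station 1 is closer.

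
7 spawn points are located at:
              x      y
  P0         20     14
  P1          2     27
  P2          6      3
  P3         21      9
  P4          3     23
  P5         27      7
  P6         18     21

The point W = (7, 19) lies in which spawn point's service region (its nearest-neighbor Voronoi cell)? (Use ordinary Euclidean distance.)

Squared Euclidean distances:
|WP0|² = (7−20)² + (19−14)² = 169 + 25 = 194
|WP1|² = (7−2)² + (19−27)² = 25 + 64 = 89
|WP2|² = (7−6)² + (19−3)² = 1 + 256 = 257
|WP3|² = (7−21)² + (19−9)² = 196 + 100 = 296
|WP4|² = (7−3)² + (19−23)² = 16 + 16 = 32
|WP5|² = (7−27)² + (19−7)² = 400 + 144 = 544
|WP6|² = (7−18)² + (19−21)² = 121 + 4 = 125
The smallest is to P4, so W lies in the Voronoi region of P4.

P4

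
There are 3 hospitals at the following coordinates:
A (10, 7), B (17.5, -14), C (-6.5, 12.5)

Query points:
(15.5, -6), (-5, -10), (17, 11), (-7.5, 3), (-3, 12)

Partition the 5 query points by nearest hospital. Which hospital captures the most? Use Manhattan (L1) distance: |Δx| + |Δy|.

C

(15.5, -6) — d to each: A:18.5, B:10, C:40.5 → nearest is B
(-5, -10) — d to each: A:32, B:26.5, C:24 → nearest is C
(17, 11) — d to each: A:11, B:25.5, C:25 → nearest is A
(-7.5, 3) — d to each: A:21.5, B:42, C:10.5 → nearest is C
(-3, 12) — d to each: A:18, B:46.5, C:4 → nearest is C
Tally — A:1, B:1, C:3. C captures the most (3).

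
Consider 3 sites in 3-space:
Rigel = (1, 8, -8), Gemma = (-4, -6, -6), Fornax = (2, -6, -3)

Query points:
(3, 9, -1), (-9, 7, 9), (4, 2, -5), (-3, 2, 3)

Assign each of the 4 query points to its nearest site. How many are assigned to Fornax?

(3, 9, -1) — d² to each: Rigel:54, Gemma:299, Fornax:230 → nearest is Rigel
(-9, 7, 9) — d² to each: Rigel:390, Gemma:419, Fornax:434 → nearest is Rigel
(4, 2, -5) — d² to each: Rigel:54, Gemma:129, Fornax:72 → nearest is Rigel
(-3, 2, 3) — d² to each: Rigel:173, Gemma:146, Fornax:125 → nearest is Fornax
1 of the 4 points has Fornax as nearest.

1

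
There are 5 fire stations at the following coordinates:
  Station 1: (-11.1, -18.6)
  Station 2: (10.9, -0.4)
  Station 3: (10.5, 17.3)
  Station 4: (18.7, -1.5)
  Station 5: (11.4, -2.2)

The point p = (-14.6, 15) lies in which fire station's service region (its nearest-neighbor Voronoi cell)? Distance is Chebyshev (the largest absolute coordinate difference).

d(p, Station 1) = max(3.5, 33.6) = 33.6
d(p, Station 2) = max(25.5, 15.4) = 25.5
d(p, Station 3) = max(25.1, 2.3) = 25.1
d(p, Station 4) = max(33.3, 16.5) = 33.3
d(p, Station 5) = max(26, 17.2) = 26
Station 3 is nearest.

Station 3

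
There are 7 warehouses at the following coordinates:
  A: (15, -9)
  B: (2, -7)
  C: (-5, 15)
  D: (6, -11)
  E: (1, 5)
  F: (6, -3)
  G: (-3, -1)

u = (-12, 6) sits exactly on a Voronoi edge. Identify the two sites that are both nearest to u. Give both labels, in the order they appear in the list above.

C and G

Squared distances from u to each site:
|uA|² = (-12−15)² + (6−(-9))² = 729 + 225 = 954
|uB|² = (-12−2)² + (6−(-7))² = 196 + 169 = 365
|uC|² = (-12−(-5))² + (6−15)² = 49 + 81 = 130
|uD|² = (-12−6)² + (6−(-11))² = 324 + 289 = 613
|uE|² = (-12−1)² + (6−5)² = 169 + 1 = 170
|uF|² = (-12−6)² + (6−(-3))² = 324 + 81 = 405
|uG|² = (-12−(-3))² + (6−(-1))² = 81 + 49 = 130
u is equidistant from C and G (both at squared distance 130), and every other site is strictly farther — so u lies on the C–G Voronoi edge.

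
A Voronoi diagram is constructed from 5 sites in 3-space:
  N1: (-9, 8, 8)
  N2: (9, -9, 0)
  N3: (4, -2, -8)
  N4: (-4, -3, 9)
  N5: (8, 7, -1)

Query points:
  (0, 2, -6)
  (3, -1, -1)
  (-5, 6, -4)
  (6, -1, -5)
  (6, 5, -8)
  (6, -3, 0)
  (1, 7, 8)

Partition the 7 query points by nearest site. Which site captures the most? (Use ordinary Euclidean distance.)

(0, 2, -6) — d² to each: N1:313, N2:238, N3:36, N4:266, N5:114 → nearest is N3
(3, -1, -1) — d² to each: N1:306, N2:101, N3:51, N4:153, N5:89 → nearest is N3
(-5, 6, -4) — d² to each: N1:164, N2:437, N3:161, N4:251, N5:179 → nearest is N3
(6, -1, -5) — d² to each: N1:475, N2:98, N3:14, N4:300, N5:84 → nearest is N3
(6, 5, -8) — d² to each: N1:490, N2:269, N3:53, N4:453, N5:57 → nearest is N3
(6, -3, 0) — d² to each: N1:410, N2:45, N3:69, N4:181, N5:105 → nearest is N2
(1, 7, 8) — d² to each: N1:101, N2:384, N3:346, N4:126, N5:130 → nearest is N1
Tally — N1:1, N2:1, N3:5. N3 captures the most (5).

N3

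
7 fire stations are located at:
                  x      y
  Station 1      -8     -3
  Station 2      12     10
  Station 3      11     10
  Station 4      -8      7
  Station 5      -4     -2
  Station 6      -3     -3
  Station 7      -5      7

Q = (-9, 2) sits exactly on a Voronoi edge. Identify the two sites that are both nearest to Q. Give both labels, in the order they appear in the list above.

Squared distances from Q to each site:
d²(Q, Station 1) = (-9−(-8))² + (2−(-3))² = 1 + 25 = 26
d²(Q, Station 2) = (-9−12)² + (2−10)² = 441 + 64 = 505
d²(Q, Station 3) = (-9−11)² + (2−10)² = 400 + 64 = 464
d²(Q, Station 4) = (-9−(-8))² + (2−7)² = 1 + 25 = 26
d²(Q, Station 5) = (-9−(-4))² + (2−(-2))² = 25 + 16 = 41
d²(Q, Station 6) = (-9−(-3))² + (2−(-3))² = 36 + 25 = 61
d²(Q, Station 7) = (-9−(-5))² + (2−7)² = 16 + 25 = 41
Q is equidistant from Station 1 and Station 4 (both at squared distance 26), and every other site is strictly farther — so Q lies on the Station 1–Station 4 Voronoi edge.

Station 1 and Station 4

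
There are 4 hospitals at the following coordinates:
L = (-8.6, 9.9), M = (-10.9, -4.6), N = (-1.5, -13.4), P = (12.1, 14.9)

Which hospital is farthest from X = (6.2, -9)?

Since √ is increasing, it suffices to compare squared distances:
|XL|² = (6.2−(-8.6))² + (-9−9.9)² = 219.04 + 357.21 = 576.25
|XM|² = (6.2−(-10.9))² + (-9−(-4.6))² = 292.41 + 19.36 = 311.77
|XN|² = (6.2−(-1.5))² + (-9−(-13.4))² = 59.29 + 19.36 = 78.65
|XP|² = (6.2−12.1)² + (-9−14.9)² = 34.81 + 571.21 = 606.02
The largest is to P.

P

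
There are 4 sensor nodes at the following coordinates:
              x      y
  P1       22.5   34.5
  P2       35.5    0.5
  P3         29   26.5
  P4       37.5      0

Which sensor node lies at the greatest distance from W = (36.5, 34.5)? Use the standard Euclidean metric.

Compare squared distances (the ordering matches that of the actual distances):
|WP1|² = (36.5−22.5)² + (34.5−34.5)² = 196 + 0 = 196
|WP2|² = (36.5−35.5)² + (34.5−0.5)² = 1 + 1156 = 1157
|WP3|² = (36.5−29)² + (34.5−26.5)² = 56.25 + 64 = 120.25
|WP4|² = (36.5−37.5)² + (34.5−0)² = 1 + 1190.25 = 1191.25
The largest is to P4.

P4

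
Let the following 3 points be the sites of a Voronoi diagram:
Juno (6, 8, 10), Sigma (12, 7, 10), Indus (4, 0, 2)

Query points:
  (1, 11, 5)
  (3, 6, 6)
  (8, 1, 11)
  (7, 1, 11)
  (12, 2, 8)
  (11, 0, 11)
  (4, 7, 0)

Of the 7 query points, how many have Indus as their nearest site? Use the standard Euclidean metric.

(1, 11, 5) — d² to each: Juno:59, Sigma:162, Indus:139 → nearest is Juno
(3, 6, 6) — d² to each: Juno:29, Sigma:98, Indus:53 → nearest is Juno
(8, 1, 11) — d² to each: Juno:54, Sigma:53, Indus:98 → nearest is Sigma
(7, 1, 11) — d² to each: Juno:51, Sigma:62, Indus:91 → nearest is Juno
(12, 2, 8) — d² to each: Juno:76, Sigma:29, Indus:104 → nearest is Sigma
(11, 0, 11) — d² to each: Juno:90, Sigma:51, Indus:130 → nearest is Sigma
(4, 7, 0) — d² to each: Juno:105, Sigma:164, Indus:53 → nearest is Indus
1 of the 7 points has Indus as nearest.

1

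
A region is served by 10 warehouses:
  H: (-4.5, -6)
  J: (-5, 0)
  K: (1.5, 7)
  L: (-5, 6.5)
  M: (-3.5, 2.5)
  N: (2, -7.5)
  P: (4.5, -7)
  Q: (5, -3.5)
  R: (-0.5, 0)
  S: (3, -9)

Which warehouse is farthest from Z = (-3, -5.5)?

Squared Euclidean distances:
|ZH|² = 2.25 + 0.25 = 2.5
|ZJ|² = 4 + 30.25 = 34.25
|ZK|² = 20.25 + 156.25 = 176.5
|ZL|² = 4 + 144 = 148
|ZM|² = 0.25 + 64 = 64.25
|ZN|² = 25 + 4 = 29
|ZP|² = 56.25 + 2.25 = 58.5
|ZQ|² = 64 + 4 = 68
|ZR|² = 6.25 + 30.25 = 36.5
|ZS|² = 36 + 12.25 = 48.25
The largest is to K.

K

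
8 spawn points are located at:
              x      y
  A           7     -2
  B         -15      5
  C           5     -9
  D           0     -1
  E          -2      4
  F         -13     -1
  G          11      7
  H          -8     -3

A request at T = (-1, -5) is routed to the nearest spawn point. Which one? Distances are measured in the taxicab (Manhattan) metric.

d(T,A) = |-1−7| + |-5−(-2)| = 8 + 3 = 11
d(T,B) = |-1−(-15)| + |-5−5| = 14 + 10 = 24
d(T,C) = |-1−5| + |-5−(-9)| = 6 + 4 = 10
d(T,D) = |-1−0| + |-5−(-1)| = 1 + 4 = 5
d(T,E) = |-1−(-2)| + |-5−4| = 1 + 9 = 10
d(T,F) = |-1−(-13)| + |-5−(-1)| = 12 + 4 = 16
d(T,G) = |-1−11| + |-5−7| = 12 + 12 = 24
d(T,H) = |-1−(-8)| + |-5−(-3)| = 7 + 2 = 9
D is nearest.

D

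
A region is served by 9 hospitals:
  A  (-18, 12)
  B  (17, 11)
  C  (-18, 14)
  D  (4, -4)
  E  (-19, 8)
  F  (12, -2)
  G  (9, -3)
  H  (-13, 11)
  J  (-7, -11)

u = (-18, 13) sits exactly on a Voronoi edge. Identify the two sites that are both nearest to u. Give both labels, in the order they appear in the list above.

Squared distances from u to each site:
|uA|² = (-18−(-18))² + (13−12)² = 0 + 1 = 1
|uB|² = (-18−17)² + (13−11)² = 1225 + 4 = 1229
|uC|² = (-18−(-18))² + (13−14)² = 0 + 1 = 1
|uD|² = (-18−4)² + (13−(-4))² = 484 + 289 = 773
|uE|² = (-18−(-19))² + (13−8)² = 1 + 25 = 26
|uF|² = (-18−12)² + (13−(-2))² = 900 + 225 = 1125
|uG|² = (-18−9)² + (13−(-3))² = 729 + 256 = 985
|uH|² = (-18−(-13))² + (13−11)² = 25 + 4 = 29
|uJ|² = (-18−(-7))² + (13−(-11))² = 121 + 576 = 697
u is equidistant from A and C (both at squared distance 1), and every other site is strictly farther — so u lies on the A–C Voronoi edge.

A and C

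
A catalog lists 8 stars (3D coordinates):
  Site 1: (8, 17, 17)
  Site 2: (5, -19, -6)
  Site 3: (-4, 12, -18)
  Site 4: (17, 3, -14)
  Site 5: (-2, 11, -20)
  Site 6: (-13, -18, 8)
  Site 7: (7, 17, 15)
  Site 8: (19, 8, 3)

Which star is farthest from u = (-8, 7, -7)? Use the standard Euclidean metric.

Site 1

Compare squared distances (the ordering matches that of the actual distances):
d²(u, Site 1) = 256 + 100 + 576 = 932
d²(u, Site 2) = 169 + 676 + 1 = 846
d²(u, Site 3) = 16 + 25 + 121 = 162
d²(u, Site 4) = 625 + 16 + 49 = 690
d²(u, Site 5) = 36 + 16 + 169 = 221
d²(u, Site 6) = 25 + 625 + 225 = 875
d²(u, Site 7) = 225 + 100 + 484 = 809
d²(u, Site 8) = 729 + 1 + 100 = 830
The largest is to Site 1.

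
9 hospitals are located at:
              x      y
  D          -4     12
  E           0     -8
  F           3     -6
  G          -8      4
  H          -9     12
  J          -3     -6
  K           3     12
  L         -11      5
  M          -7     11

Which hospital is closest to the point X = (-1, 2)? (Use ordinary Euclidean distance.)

Since √ is increasing, it suffices to compare squared distances:
|XD|² = (-1−(-4))² + (2−12)² = 9 + 100 = 109
|XE|² = (-1−0)² + (2−(-8))² = 1 + 100 = 101
|XF|² = (-1−3)² + (2−(-6))² = 16 + 64 = 80
|XG|² = (-1−(-8))² + (2−4)² = 49 + 4 = 53
|XH|² = (-1−(-9))² + (2−12)² = 64 + 100 = 164
|XJ|² = (-1−(-3))² + (2−(-6))² = 4 + 64 = 68
|XK|² = (-1−3)² + (2−12)² = 16 + 100 = 116
|XL|² = (-1−(-11))² + (2−5)² = 100 + 9 = 109
|XM|² = (-1−(-7))² + (2−11)² = 36 + 81 = 117
G is nearest.

G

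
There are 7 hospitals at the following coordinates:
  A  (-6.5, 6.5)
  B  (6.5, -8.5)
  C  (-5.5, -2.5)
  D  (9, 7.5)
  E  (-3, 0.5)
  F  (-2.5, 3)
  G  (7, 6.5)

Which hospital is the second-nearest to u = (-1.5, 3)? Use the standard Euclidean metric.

E

Compare squared distances (the ordering matches that of the actual distances):
|uA|² = (-1.5−(-6.5))² + (3−6.5)² = 25 + 12.25 = 37.25
|uB|² = (-1.5−6.5)² + (3−(-8.5))² = 64 + 132.25 = 196.25
|uC|² = (-1.5−(-5.5))² + (3−(-2.5))² = 16 + 30.25 = 46.25
|uD|² = (-1.5−9)² + (3−7.5)² = 110.25 + 20.25 = 130.5
|uE|² = (-1.5−(-3))² + (3−0.5)² = 2.25 + 6.25 = 8.5
|uF|² = (-1.5−(-2.5))² + (3−3)² = 1 + 0 = 1
|uG|² = (-1.5−7)² + (3−6.5)² = 72.25 + 12.25 = 84.5
Sorted ascending: F, E, A, … — the second-nearest is E.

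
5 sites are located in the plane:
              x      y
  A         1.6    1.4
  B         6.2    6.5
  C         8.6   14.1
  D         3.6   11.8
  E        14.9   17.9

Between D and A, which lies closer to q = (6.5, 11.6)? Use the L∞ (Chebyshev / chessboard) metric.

d(q,D) = max(2.9, 0.2) = 2.9
d(q,A) = max(4.9, 10.2) = 10.2
2.9 < 10.2, so D is closer.

D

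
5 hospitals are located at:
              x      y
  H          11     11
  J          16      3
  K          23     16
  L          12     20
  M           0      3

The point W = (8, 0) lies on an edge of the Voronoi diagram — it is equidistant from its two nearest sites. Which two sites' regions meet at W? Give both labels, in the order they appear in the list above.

J and M

Squared distances from W to each site:
|WH|² = (8−11)² + (0−11)² = 9 + 121 = 130
|WJ|² = (8−16)² + (0−3)² = 64 + 9 = 73
|WK|² = (8−23)² + (0−16)² = 225 + 256 = 481
|WL|² = (8−12)² + (0−20)² = 16 + 400 = 416
|WM|² = (8−0)² + (0−3)² = 64 + 9 = 73
W is equidistant from J and M (both at squared distance 73), and every other site is strictly farther — so W lies on the J–M Voronoi edge.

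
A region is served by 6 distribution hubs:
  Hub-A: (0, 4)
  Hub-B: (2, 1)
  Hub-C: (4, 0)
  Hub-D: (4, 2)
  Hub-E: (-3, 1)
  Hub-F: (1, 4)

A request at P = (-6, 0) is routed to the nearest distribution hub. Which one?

Compare squared distances (the ordering matches that of the actual distances):
d²(P, Hub-A) = (-6−0)² + (0−4)² = 36 + 16 = 52
d²(P, Hub-B) = (-6−2)² + (0−1)² = 64 + 1 = 65
d²(P, Hub-C) = (-6−4)² + (0−0)² = 100 + 0 = 100
d²(P, Hub-D) = (-6−4)² + (0−2)² = 100 + 4 = 104
d²(P, Hub-E) = (-6−(-3))² + (0−1)² = 9 + 1 = 10
d²(P, Hub-F) = (-6−1)² + (0−4)² = 49 + 16 = 65
The smallest is to Hub-E, so P lies in the Voronoi region of Hub-E.

Hub-E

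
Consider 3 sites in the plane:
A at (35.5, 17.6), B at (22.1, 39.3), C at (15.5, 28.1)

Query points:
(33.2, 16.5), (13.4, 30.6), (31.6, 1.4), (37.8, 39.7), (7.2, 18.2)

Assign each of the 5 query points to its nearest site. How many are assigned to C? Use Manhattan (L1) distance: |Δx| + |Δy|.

2

(33.2, 16.5) — d to each: A:3.4, B:33.9, C:29.3 → nearest is A
(13.4, 30.6) — d to each: A:35.1, B:17.4, C:4.6 → nearest is C
(31.6, 1.4) — d to each: A:20.1, B:47.4, C:42.8 → nearest is A
(37.8, 39.7) — d to each: A:24.4, B:16.1, C:33.9 → nearest is B
(7.2, 18.2) — d to each: A:28.9, B:36, C:18.2 → nearest is C
2 of the 5 points have C as nearest.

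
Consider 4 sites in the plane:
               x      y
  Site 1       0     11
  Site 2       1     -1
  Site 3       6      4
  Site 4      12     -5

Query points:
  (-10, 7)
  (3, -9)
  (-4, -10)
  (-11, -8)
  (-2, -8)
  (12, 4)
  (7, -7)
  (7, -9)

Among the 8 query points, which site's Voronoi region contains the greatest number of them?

Site 2

(-10, 7) — d² to each: Site 1:116, Site 2:185, Site 3:265, Site 4:628 → nearest is Site 1
(3, -9) — d² to each: Site 1:409, Site 2:68, Site 3:178, Site 4:97 → nearest is Site 2
(-4, -10) — d² to each: Site 1:457, Site 2:106, Site 3:296, Site 4:281 → nearest is Site 2
(-11, -8) — d² to each: Site 1:482, Site 2:193, Site 3:433, Site 4:538 → nearest is Site 2
(-2, -8) — d² to each: Site 1:365, Site 2:58, Site 3:208, Site 4:205 → nearest is Site 2
(12, 4) — d² to each: Site 1:193, Site 2:146, Site 3:36, Site 4:81 → nearest is Site 3
(7, -7) — d² to each: Site 1:373, Site 2:72, Site 3:122, Site 4:29 → nearest is Site 4
(7, -9) — d² to each: Site 1:449, Site 2:100, Site 3:170, Site 4:41 → nearest is Site 4
Tally — Site 1:1, Site 2:4, Site 3:1, Site 4:2. Site 2 captures the most (4).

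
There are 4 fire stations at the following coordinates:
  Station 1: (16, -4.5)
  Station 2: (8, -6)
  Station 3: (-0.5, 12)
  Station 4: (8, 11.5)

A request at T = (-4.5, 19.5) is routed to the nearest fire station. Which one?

Station 3

Squared Euclidean distances:
d²(T, Station 1) = (-4.5−16)² + (19.5−(-4.5))² = 420.25 + 576 = 996.25
d²(T, Station 2) = (-4.5−8)² + (19.5−(-6))² = 156.25 + 650.25 = 806.5
d²(T, Station 3) = (-4.5−(-0.5))² + (19.5−12)² = 16 + 56.25 = 72.25
d²(T, Station 4) = (-4.5−8)² + (19.5−11.5)² = 156.25 + 64 = 220.25
Minimum is at Station 3.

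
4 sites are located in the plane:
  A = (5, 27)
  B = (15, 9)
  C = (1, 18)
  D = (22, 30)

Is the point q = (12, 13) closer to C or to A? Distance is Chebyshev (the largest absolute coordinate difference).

C

d(q,C) = max(11, 5) = 11
d(q,A) = max(7, 14) = 14
11 < 14, so C is closer.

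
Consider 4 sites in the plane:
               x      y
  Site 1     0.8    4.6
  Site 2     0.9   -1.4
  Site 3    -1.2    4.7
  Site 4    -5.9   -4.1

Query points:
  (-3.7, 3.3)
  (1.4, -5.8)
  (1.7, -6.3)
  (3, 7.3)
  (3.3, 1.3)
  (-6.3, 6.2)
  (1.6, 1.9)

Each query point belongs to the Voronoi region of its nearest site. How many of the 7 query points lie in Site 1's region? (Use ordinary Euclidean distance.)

2

(-3.7, 3.3) — d² to each: Site 1:21.94, Site 2:43.25, Site 3:8.21, Site 4:59.6 → nearest is Site 3
(1.4, -5.8) — d² to each: Site 1:108.52, Site 2:19.61, Site 3:117.01, Site 4:56.18 → nearest is Site 2
(1.7, -6.3) — d² to each: Site 1:119.62, Site 2:24.65, Site 3:129.41, Site 4:62.6 → nearest is Site 2
(3, 7.3) — d² to each: Site 1:12.13, Site 2:80.1, Site 3:24.4, Site 4:209.17 → nearest is Site 1
(3.3, 1.3) — d² to each: Site 1:17.14, Site 2:13.05, Site 3:31.81, Site 4:113.8 → nearest is Site 2
(-6.3, 6.2) — d² to each: Site 1:52.97, Site 2:109.6, Site 3:28.26, Site 4:106.25 → nearest is Site 3
(1.6, 1.9) — d² to each: Site 1:7.93, Site 2:11.38, Site 3:15.68, Site 4:92.25 → nearest is Site 1
2 of the 7 points have Site 1 as nearest.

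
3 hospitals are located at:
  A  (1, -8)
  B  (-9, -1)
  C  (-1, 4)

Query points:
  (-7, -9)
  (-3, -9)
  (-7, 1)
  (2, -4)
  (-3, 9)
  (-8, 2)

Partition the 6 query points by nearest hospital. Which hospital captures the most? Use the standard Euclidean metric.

A

(-7, -9) — d² to each: A:65, B:68, C:205 → nearest is A
(-3, -9) — d² to each: A:17, B:100, C:173 → nearest is A
(-7, 1) — d² to each: A:145, B:8, C:45 → nearest is B
(2, -4) — d² to each: A:17, B:130, C:73 → nearest is A
(-3, 9) — d² to each: A:305, B:136, C:29 → nearest is C
(-8, 2) — d² to each: A:181, B:10, C:53 → nearest is B
Tally — A:3, B:2, C:1. A captures the most (3).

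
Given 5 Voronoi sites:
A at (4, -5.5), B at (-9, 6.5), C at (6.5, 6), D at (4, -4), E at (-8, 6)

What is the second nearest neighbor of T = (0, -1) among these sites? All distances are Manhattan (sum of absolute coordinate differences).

d(T,A) = |0−4| + |-1−(-5.5)| = 4 + 4.5 = 8.5
d(T,B) = |0−(-9)| + |-1−6.5| = 9 + 7.5 = 16.5
d(T,C) = |0−6.5| + |-1−6| = 6.5 + 7 = 13.5
d(T,D) = |0−4| + |-1−(-4)| = 4 + 3 = 7
d(T,E) = |0−(-8)| + |-1−6| = 8 + 7 = 15
Sorted ascending: D, A, C, … — the second-nearest is A.

A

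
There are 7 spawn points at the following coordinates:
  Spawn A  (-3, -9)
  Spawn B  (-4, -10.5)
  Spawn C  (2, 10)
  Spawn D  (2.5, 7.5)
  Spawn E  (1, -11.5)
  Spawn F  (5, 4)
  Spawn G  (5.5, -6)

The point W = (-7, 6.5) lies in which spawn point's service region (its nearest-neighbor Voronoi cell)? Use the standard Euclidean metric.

Spawn D

Squared Euclidean distances:
d²(W, Spawn A) = 16 + 240.25 = 256.25
d²(W, Spawn B) = 9 + 289 = 298
d²(W, Spawn C) = 81 + 12.25 = 93.25
d²(W, Spawn D) = 90.25 + 1 = 91.25
d²(W, Spawn E) = 64 + 324 = 388
d²(W, Spawn F) = 144 + 6.25 = 150.25
d²(W, Spawn G) = 156.25 + 156.25 = 312.5
Spawn D is nearest.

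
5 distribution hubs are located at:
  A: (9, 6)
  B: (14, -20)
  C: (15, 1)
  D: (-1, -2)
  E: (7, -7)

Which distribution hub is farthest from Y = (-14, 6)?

B

Since √ is increasing, it suffices to compare squared distances:
|YA|² = (-14−9)² + (6−6)² = 529 + 0 = 529
|YB|² = (-14−14)² + (6−(-20))² = 784 + 676 = 1460
|YC|² = (-14−15)² + (6−1)² = 841 + 25 = 866
|YD|² = (-14−(-1))² + (6−(-2))² = 169 + 64 = 233
|YE|² = (-14−7)² + (6−(-7))² = 441 + 169 = 610
The largest is to B.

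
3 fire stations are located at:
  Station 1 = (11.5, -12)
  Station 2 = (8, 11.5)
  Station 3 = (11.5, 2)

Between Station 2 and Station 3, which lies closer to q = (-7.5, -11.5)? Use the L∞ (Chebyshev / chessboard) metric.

Station 3

d(q, Station 2) = max(15.5, 23) = 23
d(q, Station 3) = max(19, 13.5) = 19
23 > 19, so Station 3 is closer.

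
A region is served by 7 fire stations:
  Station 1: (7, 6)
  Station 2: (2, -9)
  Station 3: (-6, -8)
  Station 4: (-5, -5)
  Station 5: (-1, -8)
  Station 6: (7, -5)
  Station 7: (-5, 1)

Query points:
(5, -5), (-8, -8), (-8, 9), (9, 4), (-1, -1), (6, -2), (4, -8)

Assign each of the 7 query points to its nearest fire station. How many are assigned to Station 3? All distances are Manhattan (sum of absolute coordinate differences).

1

(5, -5) — d to each: Station 1:13, Station 2:7, Station 3:14, Station 4:10, Station 5:9, Station 6:2, Station 7:16 → nearest is Station 6
(-8, -8) — d to each: Station 1:29, Station 2:11, Station 3:2, Station 4:6, Station 5:7, Station 6:18, Station 7:12 → nearest is Station 3
(-8, 9) — d to each: Station 1:18, Station 2:28, Station 3:19, Station 4:17, Station 5:24, Station 6:29, Station 7:11 → nearest is Station 7
(9, 4) — d to each: Station 1:4, Station 2:20, Station 3:27, Station 4:23, Station 5:22, Station 6:11, Station 7:17 → nearest is Station 1
(-1, -1) — d to each: Station 1:15, Station 2:11, Station 3:12, Station 4:8, Station 5:7, Station 6:12, Station 7:6 → nearest is Station 7
(6, -2) — d to each: Station 1:9, Station 2:11, Station 3:18, Station 4:14, Station 5:13, Station 6:4, Station 7:14 → nearest is Station 6
(4, -8) — d to each: Station 1:17, Station 2:3, Station 3:10, Station 4:12, Station 5:5, Station 6:6, Station 7:18 → nearest is Station 2
1 of the 7 points has Station 3 as nearest.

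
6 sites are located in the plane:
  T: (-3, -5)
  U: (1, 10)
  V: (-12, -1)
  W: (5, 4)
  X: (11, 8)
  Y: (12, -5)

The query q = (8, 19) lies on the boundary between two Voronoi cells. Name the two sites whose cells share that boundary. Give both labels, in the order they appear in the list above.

U and X

Squared distances from q to each site:
|qT|² = (8−(-3))² + (19−(-5))² = 121 + 576 = 697
|qU|² = (8−1)² + (19−10)² = 49 + 81 = 130
|qV|² = (8−(-12))² + (19−(-1))² = 400 + 400 = 800
|qW|² = (8−5)² + (19−4)² = 9 + 225 = 234
|qX|² = (8−11)² + (19−8)² = 9 + 121 = 130
|qY|² = (8−12)² + (19−(-5))² = 16 + 576 = 592
q is equidistant from U and X (both at squared distance 130), and every other site is strictly farther — so q lies on the U–X Voronoi edge.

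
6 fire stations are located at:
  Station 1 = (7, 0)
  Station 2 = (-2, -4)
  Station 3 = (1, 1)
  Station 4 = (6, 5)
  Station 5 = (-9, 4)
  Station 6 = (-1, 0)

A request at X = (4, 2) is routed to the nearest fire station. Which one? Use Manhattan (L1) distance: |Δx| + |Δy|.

d(X, Station 1) = |4−7| + |2−0| = 3 + 2 = 5
d(X, Station 2) = |4−(-2)| + |2−(-4)| = 6 + 6 = 12
d(X, Station 3) = |4−1| + |2−1| = 3 + 1 = 4
d(X, Station 4) = |4−6| + |2−5| = 2 + 3 = 5
d(X, Station 5) = |4−(-9)| + |2−4| = 13 + 2 = 15
d(X, Station 6) = |4−(-1)| + |2−0| = 5 + 2 = 7
The smallest is to Station 3, so X lies in the Voronoi region of Station 3.

Station 3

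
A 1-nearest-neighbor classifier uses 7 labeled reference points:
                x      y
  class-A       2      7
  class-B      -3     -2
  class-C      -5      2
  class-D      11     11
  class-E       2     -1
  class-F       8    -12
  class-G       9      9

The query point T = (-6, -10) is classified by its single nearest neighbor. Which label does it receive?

class-B

Squared Euclidean distances:
d²(T, class-A) = 64 + 289 = 353
d²(T, class-B) = 9 + 64 = 73
d²(T, class-C) = 1 + 144 = 145
d²(T, class-D) = 289 + 441 = 730
d²(T, class-E) = 64 + 81 = 145
d²(T, class-F) = 196 + 4 = 200
d²(T, class-G) = 225 + 361 = 586
class-B is nearest.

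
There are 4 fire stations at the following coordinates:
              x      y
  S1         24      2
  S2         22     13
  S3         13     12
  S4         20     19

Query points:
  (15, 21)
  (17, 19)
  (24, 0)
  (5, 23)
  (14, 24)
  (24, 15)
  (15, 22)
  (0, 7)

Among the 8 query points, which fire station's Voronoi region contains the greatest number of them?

S4

(15, 21) — d² to each: S1:442, S2:113, S3:85, S4:29 → nearest is S4
(17, 19) — d² to each: S1:338, S2:61, S3:65, S4:9 → nearest is S4
(24, 0) — d² to each: S1:4, S2:173, S3:265, S4:377 → nearest is S1
(5, 23) — d² to each: S1:802, S2:389, S3:185, S4:241 → nearest is S3
(14, 24) — d² to each: S1:584, S2:185, S3:145, S4:61 → nearest is S4
(24, 15) — d² to each: S1:169, S2:8, S3:130, S4:32 → nearest is S2
(15, 22) — d² to each: S1:481, S2:130, S3:104, S4:34 → nearest is S4
(0, 7) — d² to each: S1:601, S2:520, S3:194, S4:544 → nearest is S3
Tally — S1:1, S2:1, S3:2, S4:4. S4 captures the most (4).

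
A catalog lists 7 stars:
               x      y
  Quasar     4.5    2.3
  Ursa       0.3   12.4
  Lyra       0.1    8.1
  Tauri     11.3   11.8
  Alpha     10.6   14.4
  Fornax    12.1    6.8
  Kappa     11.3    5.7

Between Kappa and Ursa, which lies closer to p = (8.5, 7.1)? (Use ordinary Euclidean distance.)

Compare squared distances:
d²(p, Kappa) = (8.5−11.3)² + (7.1−5.7)² = 7.84 + 1.96 = 9.8
d²(p, Ursa) = (8.5−0.3)² + (7.1−12.4)² = 67.24 + 28.09 = 95.33
9.8 < 95.33, so Kappa is closer.

Kappa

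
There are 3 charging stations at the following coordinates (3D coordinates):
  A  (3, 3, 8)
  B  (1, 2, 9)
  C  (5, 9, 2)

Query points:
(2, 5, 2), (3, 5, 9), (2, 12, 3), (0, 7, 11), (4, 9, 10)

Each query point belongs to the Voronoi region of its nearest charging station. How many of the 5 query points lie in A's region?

(2, 5, 2) — d² to each: A:41, B:59, C:25 → nearest is C
(3, 5, 9) — d² to each: A:5, B:13, C:69 → nearest is A
(2, 12, 3) — d² to each: A:107, B:137, C:19 → nearest is C
(0, 7, 11) — d² to each: A:34, B:30, C:110 → nearest is B
(4, 9, 10) — d² to each: A:41, B:59, C:65 → nearest is A
2 of the 5 points have A as nearest.

2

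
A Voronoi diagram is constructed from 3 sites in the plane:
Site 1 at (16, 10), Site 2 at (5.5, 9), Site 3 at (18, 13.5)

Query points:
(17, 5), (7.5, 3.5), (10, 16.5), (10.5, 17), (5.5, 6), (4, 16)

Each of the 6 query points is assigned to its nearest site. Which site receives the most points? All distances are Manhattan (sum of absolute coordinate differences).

Site 2

(17, 5) — d to each: Site 1:6, Site 2:15.5, Site 3:9.5 → nearest is Site 1
(7.5, 3.5) — d to each: Site 1:15, Site 2:7.5, Site 3:20.5 → nearest is Site 2
(10, 16.5) — d to each: Site 1:12.5, Site 2:12, Site 3:11 → nearest is Site 3
(10.5, 17) — d to each: Site 1:12.5, Site 2:13, Site 3:11 → nearest is Site 3
(5.5, 6) — d to each: Site 1:14.5, Site 2:3, Site 3:20 → nearest is Site 2
(4, 16) — d to each: Site 1:18, Site 2:8.5, Site 3:16.5 → nearest is Site 2
Tally — Site 1:1, Site 2:3, Site 3:2. Site 2 captures the most (3).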